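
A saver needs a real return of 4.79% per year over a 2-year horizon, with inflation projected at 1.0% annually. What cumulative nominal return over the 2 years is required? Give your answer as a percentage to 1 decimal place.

Required annual nominal rate: (1+4.79%)(1+1.0%) − 1 = 5.8379%.
Cumulative over 2 years: (1 + 0.058379)^2 − 1 ≈ 0.12017.

12.0%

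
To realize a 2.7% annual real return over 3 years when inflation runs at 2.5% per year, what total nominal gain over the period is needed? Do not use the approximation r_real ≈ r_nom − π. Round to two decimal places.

Required annual nominal rate: (1+2.7%)(1+2.5%) − 1 = 5.2675%.
Cumulative over 3 years: (1 + 0.052675)^3 − 1 ≈ 0.16650.

16.65%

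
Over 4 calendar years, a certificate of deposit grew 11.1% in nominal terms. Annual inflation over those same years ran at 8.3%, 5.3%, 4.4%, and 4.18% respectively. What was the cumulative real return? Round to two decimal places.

-10.43%

Cumulative inflation factor: 1.083 × 1.053 × 1.044 × 1.0418 ≈ 1.24034.
Nominal growth factor: 1.11100. Real growth factor = 1.11100 / 1.24034 ≈ 0.89572.
Total real return ≈ -10.4280%.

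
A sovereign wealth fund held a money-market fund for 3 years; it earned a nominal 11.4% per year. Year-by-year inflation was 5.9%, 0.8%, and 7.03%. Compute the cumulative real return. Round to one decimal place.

Cumulative inflation factor: 1.059 × 1.008 × 1.0703 ≈ 1.14252.
Nominal growth factor: 1.38247. Real growth factor = 1.38247 / 1.14252 ≈ 1.21002.
Total real return ≈ 21.0023%.

21.0%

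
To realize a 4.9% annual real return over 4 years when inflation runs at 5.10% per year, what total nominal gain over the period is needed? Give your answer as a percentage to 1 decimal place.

47.7%

Required annual nominal rate: (1+4.9%)(1+5.10%) − 1 = 10.2499%.
Cumulative over 4 years: (1 + 0.102499)^4 − 1 ≈ 0.47745.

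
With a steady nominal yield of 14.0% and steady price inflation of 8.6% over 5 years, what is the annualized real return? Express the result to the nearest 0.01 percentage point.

4.97%

With constant rates the annual real return is the same each year: (1+14.0%)/(1+8.6%) − 1 = 0.04972.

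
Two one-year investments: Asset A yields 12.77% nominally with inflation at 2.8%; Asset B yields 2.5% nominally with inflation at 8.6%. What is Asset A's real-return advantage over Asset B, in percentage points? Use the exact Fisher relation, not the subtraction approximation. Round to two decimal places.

Asset A real return: 1.1277/1.028 − 1 = 9.698%.
Asset B real return: 1.025/1.086 − 1 = -5.617%.
Difference: 9.698 − (-5.617) = 15.315 pp.

15.32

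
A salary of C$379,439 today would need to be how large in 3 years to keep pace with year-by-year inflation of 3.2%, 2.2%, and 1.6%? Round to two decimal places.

Cumulative price-level factor: 1.032 × 1.022 × 1.016 = 1.071579264.
The nominal amount required is C$379,439 scaled up by that factor.

C$406,598.96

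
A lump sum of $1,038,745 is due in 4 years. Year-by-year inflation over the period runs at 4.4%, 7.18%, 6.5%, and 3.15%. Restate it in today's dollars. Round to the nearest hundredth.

Price-level factor over 4 years: 1.044 × 1.0718 × 1.065 × 1.0315 ≈ 1.2292298318.
Purchasing power today: $1,038,745 divided by that factor.

$845,037.25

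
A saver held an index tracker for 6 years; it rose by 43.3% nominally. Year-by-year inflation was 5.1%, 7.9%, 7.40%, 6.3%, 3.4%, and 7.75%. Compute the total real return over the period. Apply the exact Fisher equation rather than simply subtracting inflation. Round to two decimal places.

Cumulative inflation factor: 1.051 × 1.079 × 1.0740 × 1.063 × 1.034 × 1.0775 ≈ 1.44245.
Nominal growth factor: 1.43300. Real growth factor = 1.43300 / 1.44245 ≈ 0.99345.
Total real return ≈ -0.6549%.

-0.65%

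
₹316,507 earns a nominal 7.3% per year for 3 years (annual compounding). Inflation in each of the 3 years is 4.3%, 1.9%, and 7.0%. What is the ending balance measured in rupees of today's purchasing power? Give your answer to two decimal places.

Nominal value at maturity: ₹316,507 × (1 + 7.3%)^3 ≈ ₹391,005.16.
Price-level factor over 3 years: 1.043 × 1.019 × 1.070 = 1.13721419.
Dividing the nominal maturity value by the price-level factor gives the value in today's money.

₹343,827.19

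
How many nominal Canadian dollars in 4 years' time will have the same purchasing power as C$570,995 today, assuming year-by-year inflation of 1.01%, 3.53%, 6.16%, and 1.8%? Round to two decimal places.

C$645,314.73

Cumulative price-level factor: 1.0101 × 1.0353 × 1.0616 × 1.018 ≈ 1.1301582846.
Multiplying C$570,995 by the price-level factor gives the future nominal sum.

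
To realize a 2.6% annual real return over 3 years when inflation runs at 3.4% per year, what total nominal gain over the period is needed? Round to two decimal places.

19.40%

Required annual nominal rate: (1+2.6%)(1+3.4%) − 1 = 6.0884%.
Cumulative over 3 years: (1 + 0.060884)^3 − 1 ≈ 0.19400.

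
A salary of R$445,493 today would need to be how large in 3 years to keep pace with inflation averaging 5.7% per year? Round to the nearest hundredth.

Cumulative price-level factor: (1+5.7%)^3 = 1.180932193.
The nominal amount required is R$445,493 scaled up by that factor.

R$526,097.03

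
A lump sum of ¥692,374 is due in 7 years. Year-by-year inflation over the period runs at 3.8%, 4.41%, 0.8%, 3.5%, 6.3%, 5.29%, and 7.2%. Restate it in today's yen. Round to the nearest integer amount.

Price-level factor over 7 years: 1.038 × 1.0441 × 1.008 × 1.035 × 1.063 × 1.0529 × 1.072 ≈ 1.3566115390.
Purchasing power today: ¥692,374 divided by that factor.

¥510,370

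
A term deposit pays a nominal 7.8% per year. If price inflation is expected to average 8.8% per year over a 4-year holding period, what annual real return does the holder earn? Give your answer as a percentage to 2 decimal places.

With constant rates the annual real return is the same each year: (1+7.8%)/(1+8.8%) − 1 = -0.00919.

-0.92%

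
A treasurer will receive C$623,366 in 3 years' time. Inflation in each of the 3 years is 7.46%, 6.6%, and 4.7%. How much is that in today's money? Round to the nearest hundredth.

C$519,747.48

Price-level factor over 3 years: 1.0746 × 1.066 × 1.047 = 1.1993632092.
Purchasing power today: C$623,366 divided by that factor.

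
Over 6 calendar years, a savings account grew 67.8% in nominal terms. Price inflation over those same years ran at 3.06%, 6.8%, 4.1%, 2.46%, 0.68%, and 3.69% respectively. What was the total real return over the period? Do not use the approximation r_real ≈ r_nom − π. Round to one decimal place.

36.9%

Cumulative inflation factor: 1.0306 × 1.068 × 1.041 × 1.0246 × 1.0068 × 1.0369 ≈ 1.22559.
Nominal growth factor: 1.67800. Real growth factor = 1.67800 / 1.22559 ≈ 1.36913.
Total real return ≈ 36.9132%.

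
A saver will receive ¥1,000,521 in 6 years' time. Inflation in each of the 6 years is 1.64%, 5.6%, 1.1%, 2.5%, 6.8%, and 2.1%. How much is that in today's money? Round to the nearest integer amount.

¥824,946

Price-level factor over 6 years: 1.0164 × 1.056 × 1.011 × 1.025 × 1.068 × 1.021 ≈ 1.2128318415.
Purchasing power today: ¥1,000,521 divided by that factor.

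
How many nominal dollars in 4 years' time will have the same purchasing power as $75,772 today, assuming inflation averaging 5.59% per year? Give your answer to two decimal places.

$94,188.94

Cumulative price-level factor: (1+5.59%)^4 ≈ 1.2430573320.
Multiplying $75,772 by the price-level factor gives the future nominal sum.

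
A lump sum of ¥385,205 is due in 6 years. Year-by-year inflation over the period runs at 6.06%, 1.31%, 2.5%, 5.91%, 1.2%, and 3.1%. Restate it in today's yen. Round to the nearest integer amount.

¥316,510

Price-level factor over 6 years: 1.0606 × 1.0131 × 1.025 × 1.0591 × 1.012 × 1.031 ≈ 1.2170374698.
Purchasing power today: ¥385,205 divided by that factor.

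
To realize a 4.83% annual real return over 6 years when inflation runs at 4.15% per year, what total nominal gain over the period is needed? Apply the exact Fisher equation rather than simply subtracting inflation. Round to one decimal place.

69.4%

Required annual nominal rate: (1+4.83%)(1+4.15%) − 1 = 9.180445%.
Cumulative over 6 years: (1 + 0.09180445)^6 − 1 ≈ 0.69383.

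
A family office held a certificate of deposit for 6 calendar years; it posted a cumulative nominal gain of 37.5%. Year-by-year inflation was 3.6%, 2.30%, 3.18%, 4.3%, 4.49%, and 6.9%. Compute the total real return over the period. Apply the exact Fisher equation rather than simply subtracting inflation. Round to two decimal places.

Cumulative inflation factor: 1.036 × 1.0230 × 1.0318 × 1.043 × 1.0449 × 1.069 ≈ 1.27399.
Nominal growth factor: 1.37500. Real growth factor = 1.37500 / 1.27399 ≈ 1.07928.
Total real return ≈ 7.9282%.

7.93%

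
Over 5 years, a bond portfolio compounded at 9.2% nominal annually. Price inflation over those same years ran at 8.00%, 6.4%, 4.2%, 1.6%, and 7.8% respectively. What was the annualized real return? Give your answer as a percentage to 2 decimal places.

3.44%

Cumulative inflation factor: 1.0800 × 1.064 × 1.042 × 1.016 × 1.078 ≈ 1.31143.
Nominal growth factor: 1.55279. Real growth factor = 1.55279 / 1.31143 ≈ 1.18404.
Annualized: 1.18404^(1/5) − 1 ≈ 0.03436.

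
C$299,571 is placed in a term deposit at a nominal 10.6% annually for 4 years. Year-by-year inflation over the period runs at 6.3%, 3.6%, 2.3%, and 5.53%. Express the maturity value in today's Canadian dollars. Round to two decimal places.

Nominal value at maturity: C$299,571 × (1 + 10.6%)^4 ≈ C$448,249.98.
Price-level factor over 4 years: 1.063 × 1.036 × 1.023 × 1.0553 ≈ 1.1888979872.
The maturity value deflated by that factor is the answer in today's purchasing power.

C$377,029.81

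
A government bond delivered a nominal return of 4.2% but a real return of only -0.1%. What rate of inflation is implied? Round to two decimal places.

From (1+r_nom) = (1+r_real)(1+π), we get 1+π = (1 + 4.2%)/(1 − 0.1%) = 1.042/0.999 ≈ 1.04304.
So π ≈ 4.3043%.

4.30%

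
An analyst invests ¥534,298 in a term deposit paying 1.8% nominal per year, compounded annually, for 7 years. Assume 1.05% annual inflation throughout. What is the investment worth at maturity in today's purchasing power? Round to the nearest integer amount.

Nominal value at maturity: ¥534,298 × (1 + 1.8%)^7 ≈ ¥605,366.
Price-level factor over 7 years: (1 + 1.05%)^7 ≈ 1.0758561950.
Dividing the nominal maturity value by the price-level factor gives the value in today's money.

¥562,683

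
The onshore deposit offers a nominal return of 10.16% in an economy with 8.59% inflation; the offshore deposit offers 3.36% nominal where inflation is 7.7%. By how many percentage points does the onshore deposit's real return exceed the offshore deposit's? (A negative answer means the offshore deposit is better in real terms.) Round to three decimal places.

5.476

The onshore deposit real return: 1.1016/1.0859 − 1 = 1.4458%.
The offshore deposit real return: 1.0336/1.077 − 1 = -4.0297%.
Difference: 1.4458 − (-4.0297) = 5.4755 pp.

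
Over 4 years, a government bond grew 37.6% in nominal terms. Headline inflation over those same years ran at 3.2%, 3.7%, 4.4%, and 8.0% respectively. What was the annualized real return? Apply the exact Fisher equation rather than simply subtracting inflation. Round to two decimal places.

Cumulative inflation factor: 1.032 × 1.037 × 1.044 × 1.080 ≈ 1.20665.
Nominal growth factor: 1.37600. Real growth factor = 1.37600 / 1.20665 ≈ 1.14034.
Annualized: 1.14034^(1/4) − 1 ≈ 0.03338.

3.34%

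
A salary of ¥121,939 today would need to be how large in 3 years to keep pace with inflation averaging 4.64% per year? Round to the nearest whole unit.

¥139,713

Cumulative price-level factor: (1+4.64%)^3 ≈ 1.1457587773.
Multiplying ¥121,939 by the price-level factor gives the future nominal sum.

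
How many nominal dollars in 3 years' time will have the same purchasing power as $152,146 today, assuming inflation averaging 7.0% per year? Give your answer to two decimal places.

$186,385.39

Cumulative price-level factor: (1+7.0%)^3 = 1.225043.
Multiplying $152,146 by the price-level factor gives the future nominal sum.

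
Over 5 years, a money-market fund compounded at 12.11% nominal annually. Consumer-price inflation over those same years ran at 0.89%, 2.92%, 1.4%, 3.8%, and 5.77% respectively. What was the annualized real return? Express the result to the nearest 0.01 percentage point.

8.91%

Cumulative inflation factor: 1.0089 × 1.0292 × 1.014 × 1.038 × 1.0577 ≈ 1.15597.
Nominal growth factor: 1.77101. Real growth factor = 1.77101 / 1.15597 ≈ 1.53206.
Annualized: 1.53206^(1/5) − 1 ≈ 0.08907.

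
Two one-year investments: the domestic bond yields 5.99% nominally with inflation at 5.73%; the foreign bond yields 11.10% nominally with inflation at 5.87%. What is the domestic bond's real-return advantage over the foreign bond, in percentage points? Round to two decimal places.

-4.69

The domestic bond real return: 1.0599/1.0573 − 1 = 0.246%.
The foreign bond real return: 1.1110/1.0587 − 1 = 4.940%.
Difference: 0.246 − 4.940 = -4.694 pp.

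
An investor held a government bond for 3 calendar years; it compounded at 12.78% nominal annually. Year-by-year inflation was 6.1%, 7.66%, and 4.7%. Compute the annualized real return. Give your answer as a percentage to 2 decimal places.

6.25%

Cumulative inflation factor: 1.061 × 1.0766 × 1.047 ≈ 1.19596.
Nominal growth factor: 1.43449. Real growth factor = 1.43449 / 1.19596 ≈ 1.19944.
Annualized: 1.19944^(1/3) − 1 ≈ 0.06249.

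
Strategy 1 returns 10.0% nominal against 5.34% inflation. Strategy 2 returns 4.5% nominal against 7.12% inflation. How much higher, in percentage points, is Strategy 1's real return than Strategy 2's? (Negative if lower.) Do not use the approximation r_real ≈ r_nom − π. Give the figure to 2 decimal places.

Strategy 1 real return: 1.100/1.0534 − 1 = 4.424%.
Strategy 2 real return: 1.045/1.0712 − 1 = -2.446%.
Difference: 4.424 − (-2.446) = 6.870 pp.

6.87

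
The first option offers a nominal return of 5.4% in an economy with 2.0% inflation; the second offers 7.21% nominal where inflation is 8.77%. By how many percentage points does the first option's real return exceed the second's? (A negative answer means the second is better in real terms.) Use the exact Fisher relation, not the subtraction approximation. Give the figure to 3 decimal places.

4.768

The first option real return: 1.054/1.020 − 1 = 3.3333%.
The second real return: 1.0721/1.0877 − 1 = -1.4342%.
Difference: 3.3333 − (-1.4342) = 4.7675 pp.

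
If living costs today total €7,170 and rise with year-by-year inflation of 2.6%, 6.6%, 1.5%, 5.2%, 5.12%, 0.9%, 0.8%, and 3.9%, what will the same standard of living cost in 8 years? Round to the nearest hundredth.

Cumulative price-level factor: 1.026 × 1.066 × 1.015 × 1.052 × 1.0512 × 1.009 × 1.008 × 1.039 ≈ 1.2972956016.
The nominal amount required is €7,170 scaled up by that factor.

€9,301.61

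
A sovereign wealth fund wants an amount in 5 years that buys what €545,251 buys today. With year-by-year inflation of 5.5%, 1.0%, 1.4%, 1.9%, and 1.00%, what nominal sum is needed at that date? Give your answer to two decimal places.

€606,322.68

Cumulative price-level factor: 1.055 × 1.010 × 1.014 × 1.019 × 1.0100 ≈ 1.1120065522.
Multiplying €545,251 by the price-level factor gives the future nominal sum.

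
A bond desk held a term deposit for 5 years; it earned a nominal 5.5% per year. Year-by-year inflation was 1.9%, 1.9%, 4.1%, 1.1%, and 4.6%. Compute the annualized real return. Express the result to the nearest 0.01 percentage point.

Cumulative inflation factor: 1.019 × 1.019 × 1.041 × 1.011 × 1.046 ≈ 1.14309.
Nominal growth factor: 1.30696. Real growth factor = 1.30696 / 1.14309 ≈ 1.14335.
Annualized: 1.14335^(1/5) − 1 ≈ 0.02716.

2.72%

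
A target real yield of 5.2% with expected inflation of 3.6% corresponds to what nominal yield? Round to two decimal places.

By the Fisher equation, 1 + r_nom = (1 + 5.2%)(1 + 3.6%) = 1.052 × 1.036 = 1.089872.
So r_nom = 8.9872%.

8.99%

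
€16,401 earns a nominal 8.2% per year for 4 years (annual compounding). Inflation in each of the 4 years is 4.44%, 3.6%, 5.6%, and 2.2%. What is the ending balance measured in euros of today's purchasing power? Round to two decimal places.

Nominal value at maturity: €16,401 × (1 + 8.2%)^4 ≈ €22,479.12.
Price-level factor over 4 years: 1.0444 × 1.036 × 1.056 × 1.022 ≈ 1.1677272972.
The maturity value deflated by that factor is the answer in today's purchasing power.

€19,250.32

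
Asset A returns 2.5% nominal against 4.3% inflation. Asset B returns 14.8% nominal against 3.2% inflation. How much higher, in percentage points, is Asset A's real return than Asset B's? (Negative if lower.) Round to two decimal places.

Asset A real return: 1.025/1.043 − 1 = -1.726%.
Asset B real return: 1.148/1.032 − 1 = 11.240%.
Difference: -1.726 − 11.240 = -12.966 pp.

-12.97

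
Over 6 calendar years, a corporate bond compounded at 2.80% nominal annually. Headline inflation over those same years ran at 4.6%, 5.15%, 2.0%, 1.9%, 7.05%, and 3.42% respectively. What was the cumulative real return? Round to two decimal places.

-6.75%

Cumulative inflation factor: 1.046 × 1.0515 × 1.020 × 1.019 × 1.0705 × 1.0342 ≈ 1.26563.
Nominal growth factor: 1.18021. Real growth factor = 1.18021 / 1.26563 ≈ 0.93251.
Total real return ≈ -6.7493%.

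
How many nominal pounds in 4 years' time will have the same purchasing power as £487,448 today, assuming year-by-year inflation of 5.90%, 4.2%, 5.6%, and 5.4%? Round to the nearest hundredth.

Cumulative price-level factor: 1.0590 × 1.042 × 1.056 × 1.054 ≈ 1.2281974975.
Multiplying £487,448 by the price-level factor gives the future nominal sum.

£598,682.41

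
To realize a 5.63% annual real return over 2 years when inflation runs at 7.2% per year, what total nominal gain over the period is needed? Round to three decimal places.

Required annual nominal rate: (1+5.63%)(1+7.2%) − 1 = 13.23536%.
Cumulative over 2 years: (1 + 0.1323536)^2 − 1 ≈ 0.28222.

28.222%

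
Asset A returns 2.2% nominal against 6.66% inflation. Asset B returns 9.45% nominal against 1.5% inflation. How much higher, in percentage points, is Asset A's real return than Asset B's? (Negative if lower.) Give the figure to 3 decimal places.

Asset A real return: 1.022/1.0666 − 1 = -4.1815%.
Asset B real return: 1.0945/1.015 − 1 = 7.8325%.
Difference: -4.1815 − 7.8325 = -12.0140 pp.

-12.014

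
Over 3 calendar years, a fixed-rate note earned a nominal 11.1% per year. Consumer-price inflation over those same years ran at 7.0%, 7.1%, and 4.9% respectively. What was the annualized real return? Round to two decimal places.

4.49%

Cumulative inflation factor: 1.070 × 1.071 × 1.049 ≈ 1.20212.
Nominal growth factor: 1.37133. Real growth factor = 1.37133 / 1.20212 ≈ 1.14076.
Annualized: 1.14076^(1/3) − 1 ≈ 0.04488.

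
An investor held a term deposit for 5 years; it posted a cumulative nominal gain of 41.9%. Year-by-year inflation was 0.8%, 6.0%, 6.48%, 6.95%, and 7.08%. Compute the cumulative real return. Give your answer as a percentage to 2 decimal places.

8.91%

Cumulative inflation factor: 1.008 × 1.060 × 1.0648 × 1.0695 × 1.0708 ≈ 1.30294.
Nominal growth factor: 1.41900. Real growth factor = 1.41900 / 1.30294 ≈ 1.08908.
Total real return ≈ 8.9078%.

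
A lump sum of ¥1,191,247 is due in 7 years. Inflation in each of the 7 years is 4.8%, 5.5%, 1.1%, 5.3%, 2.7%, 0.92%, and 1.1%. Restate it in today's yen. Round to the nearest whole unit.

Price-level factor over 7 years: 1.048 × 1.055 × 1.011 × 1.053 × 1.027 × 1.0092 × 1.011 ≈ 1.2333663918.
Purchasing power today: ¥1,191,247 divided by that factor.

¥965,850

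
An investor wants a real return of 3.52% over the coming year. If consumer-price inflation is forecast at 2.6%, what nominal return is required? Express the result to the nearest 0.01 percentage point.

6.21%

By the Fisher equation, 1 + r_nom = (1 + 3.52%)(1 + 2.6%) = 1.0352 × 1.026 = 1.0621152.
So r_nom = 6.21152%.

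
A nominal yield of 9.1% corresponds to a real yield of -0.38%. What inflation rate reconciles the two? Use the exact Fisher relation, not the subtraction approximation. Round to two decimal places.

From (1+r_nom) = (1+r_real)(1+π), we get 1+π = (1 + 9.1%)/(1 − 0.38%) = 1.091/0.9962 ≈ 1.09516.
So π ≈ 9.5162%.

9.52%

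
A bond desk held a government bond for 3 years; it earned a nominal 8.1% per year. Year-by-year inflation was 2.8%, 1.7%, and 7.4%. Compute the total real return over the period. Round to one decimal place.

Cumulative inflation factor: 1.028 × 1.017 × 1.074 ≈ 1.12284.
Nominal growth factor: 1.26321. Real growth factor = 1.26321 / 1.12284 ≈ 1.12502.
Total real return ≈ 12.5016%.

12.5%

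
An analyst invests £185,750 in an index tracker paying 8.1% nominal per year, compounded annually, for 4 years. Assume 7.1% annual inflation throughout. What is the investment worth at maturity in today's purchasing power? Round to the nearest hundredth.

£192,785.21

Nominal value at maturity: £185,750 × (1 + 8.1%)^4 ≈ £253,648.09.
Price-level factor over 4 years: (1 + 7.1%)^4 ≈ 1.3157030557.
The maturity value deflated by that factor is the answer in today's purchasing power.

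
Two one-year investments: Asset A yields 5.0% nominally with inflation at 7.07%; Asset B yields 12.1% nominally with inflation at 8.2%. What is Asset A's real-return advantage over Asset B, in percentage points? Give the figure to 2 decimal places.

Asset A real return: 1.050/1.0707 − 1 = -1.933%.
Asset B real return: 1.121/1.082 − 1 = 3.604%.
Difference: -1.933 − 3.604 = -5.537 pp.

-5.54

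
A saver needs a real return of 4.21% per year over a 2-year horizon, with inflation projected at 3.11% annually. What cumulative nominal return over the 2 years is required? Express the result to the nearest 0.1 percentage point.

Required annual nominal rate: (1+4.21%)(1+3.11%) − 1 = 7.450931%.
Cumulative over 2 years: (1 + 0.07450931)^2 − 1 ≈ 0.15457.

15.5%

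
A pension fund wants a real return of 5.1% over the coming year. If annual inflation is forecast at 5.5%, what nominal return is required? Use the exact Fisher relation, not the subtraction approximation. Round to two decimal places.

By the Fisher equation, 1 + r_nom = (1 + 5.1%)(1 + 5.5%) = 1.051 × 1.055 = 1.108805.
So r_nom = 10.8805%.

10.88%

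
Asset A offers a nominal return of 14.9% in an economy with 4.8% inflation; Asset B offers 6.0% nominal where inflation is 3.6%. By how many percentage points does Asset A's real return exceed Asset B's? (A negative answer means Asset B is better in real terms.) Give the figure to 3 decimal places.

Asset A real return: 1.149/1.048 − 1 = 9.6374%.
Asset B real return: 1.060/1.036 − 1 = 2.3166%.
Difference: 9.6374 − 2.3166 = 7.3208 pp.

7.321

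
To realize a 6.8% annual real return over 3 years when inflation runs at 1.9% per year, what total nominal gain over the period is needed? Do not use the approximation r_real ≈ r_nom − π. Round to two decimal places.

28.90%

Required annual nominal rate: (1+6.8%)(1+1.9%) − 1 = 8.8292%.
Cumulative over 3 years: (1 + 0.088292)^3 − 1 ≈ 0.28895.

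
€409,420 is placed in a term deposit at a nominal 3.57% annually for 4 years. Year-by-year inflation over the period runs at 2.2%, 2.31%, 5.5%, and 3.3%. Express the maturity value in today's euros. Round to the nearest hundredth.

Nominal value at maturity: €409,420 × (1 + 3.57%)^4 ≈ €471,091.16.
Price-level factor over 4 years: 1.022 × 1.0231 × 1.055 × 1.033 ≈ 1.1395195005.
Dividing the nominal maturity value by the price-level factor gives the value in today's money.

€413,412.11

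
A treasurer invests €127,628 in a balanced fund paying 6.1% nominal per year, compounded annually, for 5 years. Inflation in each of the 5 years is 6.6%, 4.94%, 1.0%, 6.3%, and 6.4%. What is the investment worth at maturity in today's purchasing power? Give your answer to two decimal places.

€134,285.26

Nominal value at maturity: €127,628 × (1 + 6.1%)^5 ≈ €171,602.21.
Price-level factor over 5 years: 1.066 × 1.0494 × 1.010 × 1.063 × 1.064 ≈ 1.2778931166.
The maturity value deflated by that factor is the answer in today's purchasing power.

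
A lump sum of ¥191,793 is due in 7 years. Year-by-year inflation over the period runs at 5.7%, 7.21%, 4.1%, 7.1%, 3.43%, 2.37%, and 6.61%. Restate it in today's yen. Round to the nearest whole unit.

Price-level factor over 7 years: 1.057 × 1.0721 × 1.041 × 1.071 × 1.0343 × 1.0237 × 1.0661 ≈ 1.4261580412.
Purchasing power today: ¥191,793 divided by that factor.

¥134,482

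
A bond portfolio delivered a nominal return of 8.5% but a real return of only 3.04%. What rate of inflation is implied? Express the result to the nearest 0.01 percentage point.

From (1+r_nom) = (1+r_real)(1+π), we get 1+π = (1 + 8.5%)/(1 + 3.04%) = 1.085/1.0304 ≈ 1.05299.
So π ≈ 5.2989%.

5.30%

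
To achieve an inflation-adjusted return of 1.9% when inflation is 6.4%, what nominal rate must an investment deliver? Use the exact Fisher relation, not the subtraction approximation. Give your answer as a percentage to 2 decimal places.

By the Fisher equation, 1 + r_nom = (1 + 1.9%)(1 + 6.4%) = 1.019 × 1.064 = 1.084216.
So r_nom = 8.4216%.

8.42%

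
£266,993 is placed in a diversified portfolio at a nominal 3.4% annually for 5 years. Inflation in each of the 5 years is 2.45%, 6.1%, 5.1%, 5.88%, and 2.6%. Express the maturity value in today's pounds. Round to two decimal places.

Nominal value at maturity: £266,993 × (1 + 3.4%)^5 ≈ £315,574.98.
Price-level factor over 5 years: 1.0245 × 1.061 × 1.051 × 1.0588 × 1.026 ≈ 1.2410559358.
Dividing the nominal maturity value by the price-level factor gives the value in today's money.

£254,279.42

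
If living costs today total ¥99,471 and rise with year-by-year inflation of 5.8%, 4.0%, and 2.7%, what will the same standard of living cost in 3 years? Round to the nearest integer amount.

¥112,405

Cumulative price-level factor: 1.058 × 1.040 × 1.027 = 1.13002864.
The nominal amount required is ¥99,471 scaled up by that factor.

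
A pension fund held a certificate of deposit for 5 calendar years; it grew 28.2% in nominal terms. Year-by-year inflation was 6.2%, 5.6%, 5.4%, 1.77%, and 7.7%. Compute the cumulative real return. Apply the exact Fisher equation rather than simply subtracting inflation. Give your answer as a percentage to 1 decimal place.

-1.0%

Cumulative inflation factor: 1.062 × 1.056 × 1.054 × 1.0177 × 1.077 ≈ 1.29558.
Nominal growth factor: 1.28200. Real growth factor = 1.28200 / 1.29558 ≈ 0.98952.
Total real return ≈ -1.0482%.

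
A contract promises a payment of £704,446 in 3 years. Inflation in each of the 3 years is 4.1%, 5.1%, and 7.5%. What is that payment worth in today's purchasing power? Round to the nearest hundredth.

Price-level factor over 3 years: 1.041 × 1.051 × 1.075 = 1.176147825.
Purchasing power today: £704,446 divided by that factor.

£598,943.42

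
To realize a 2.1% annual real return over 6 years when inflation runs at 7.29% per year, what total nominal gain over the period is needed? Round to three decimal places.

Required annual nominal rate: (1+2.1%)(1+7.29%) − 1 = 9.54309%.
Cumulative over 6 years: (1 + 0.0954309)^6 − 1 ≈ 0.72787.

72.787%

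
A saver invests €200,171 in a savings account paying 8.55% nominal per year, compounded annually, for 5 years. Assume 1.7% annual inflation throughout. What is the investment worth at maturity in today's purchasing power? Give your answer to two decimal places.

€277,297.23

Nominal value at maturity: €200,171 × (1 + 8.55%)^5 ≈ €301,682.62.
Price-level factor over 5 years: (1 + 1.7%)^5 ≈ 1.0879395490.
The maturity value deflated by that factor is the answer in today's purchasing power.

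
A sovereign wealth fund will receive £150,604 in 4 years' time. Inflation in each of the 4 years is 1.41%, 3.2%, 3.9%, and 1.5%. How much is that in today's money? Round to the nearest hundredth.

Price-level factor over 4 years: 1.0141 × 1.032 × 1.039 × 1.015 ≈ 1.1036771973.
Purchasing power today: £150,604 divided by that factor.

£136,456.57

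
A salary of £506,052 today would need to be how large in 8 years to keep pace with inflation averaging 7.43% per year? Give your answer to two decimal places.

£897,841.66

Cumulative price-level factor: (1+7.43%)^8 ≈ 1.7742082969.
The nominal amount required is £506,052 scaled up by that factor.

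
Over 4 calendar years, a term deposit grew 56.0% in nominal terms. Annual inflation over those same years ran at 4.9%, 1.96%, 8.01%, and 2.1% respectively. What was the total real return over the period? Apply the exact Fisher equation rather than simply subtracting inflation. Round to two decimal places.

32.26%

Cumulative inflation factor: 1.049 × 1.0196 × 1.0801 × 1.021 ≈ 1.17949.
Nominal growth factor: 1.56000. Real growth factor = 1.56000 / 1.17949 ≈ 1.32260.
Total real return ≈ 32.2603%.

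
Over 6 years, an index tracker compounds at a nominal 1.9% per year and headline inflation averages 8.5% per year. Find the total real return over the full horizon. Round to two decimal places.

The annual real rate is (1+1.9%)/(1+8.5%) − 1 = -6.0829%.
Compounded over 6 years: (1 + -0.060829)^6 − 1 ≈ -0.31377.

-31.38%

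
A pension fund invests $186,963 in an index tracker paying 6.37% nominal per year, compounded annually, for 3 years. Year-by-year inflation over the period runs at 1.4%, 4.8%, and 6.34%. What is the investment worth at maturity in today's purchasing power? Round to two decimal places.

$199,121.09

Nominal value at maturity: $186,963 × (1 + 6.37%)^3 ≈ $225,015.87.
Price-level factor over 3 years: 1.014 × 1.048 × 1.0634 = 1.1300454048.
Dividing the nominal maturity value by the price-level factor gives the value in today's money.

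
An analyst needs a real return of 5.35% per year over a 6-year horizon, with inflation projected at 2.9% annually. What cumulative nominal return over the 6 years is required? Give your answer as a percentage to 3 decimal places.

Required annual nominal rate: (1+5.35%)(1+2.9%) − 1 = 8.40515%.
Cumulative over 6 years: (1 + 0.0840515)^6 − 1 ≈ 0.62293.

62.293%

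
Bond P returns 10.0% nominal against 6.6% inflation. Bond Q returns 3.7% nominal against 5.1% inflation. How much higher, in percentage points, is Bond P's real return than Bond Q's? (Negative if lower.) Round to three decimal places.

4.522

Bond P real return: 1.100/1.066 − 1 = 3.1895%.
Bond Q real return: 1.037/1.051 − 1 = -1.3321%.
Difference: 3.1895 − (-1.3321) = 4.5216 pp.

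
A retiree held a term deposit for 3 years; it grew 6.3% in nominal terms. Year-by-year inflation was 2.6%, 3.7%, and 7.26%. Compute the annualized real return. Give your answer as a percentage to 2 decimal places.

-2.34%

Cumulative inflation factor: 1.026 × 1.037 × 1.0726 ≈ 1.14121.
Nominal growth factor: 1.06300. Real growth factor = 1.06300 / 1.14121 ≈ 0.93147.
Annualized: 0.93147^(1/3) − 1 ≈ -0.02339.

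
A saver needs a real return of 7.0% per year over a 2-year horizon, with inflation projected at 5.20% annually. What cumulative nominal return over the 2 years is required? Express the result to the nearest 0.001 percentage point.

26.707%

Required annual nominal rate: (1+7.0%)(1+5.20%) − 1 = 12.564%.
Cumulative over 2 years: (1 + 0.12564)^2 − 1 ≈ 0.26707.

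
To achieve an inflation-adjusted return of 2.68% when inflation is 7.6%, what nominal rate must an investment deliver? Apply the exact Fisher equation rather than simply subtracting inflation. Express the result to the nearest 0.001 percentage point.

By the Fisher equation, 1 + r_nom = (1 + 2.68%)(1 + 7.6%) = 1.0268 × 1.076 = 1.1048368.
So r_nom = 10.48368%.

10.484%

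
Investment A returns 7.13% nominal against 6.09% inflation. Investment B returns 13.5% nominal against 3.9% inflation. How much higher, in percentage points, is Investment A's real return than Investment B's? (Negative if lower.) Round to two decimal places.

-8.26

Investment A real return: 1.0713/1.0609 − 1 = 0.980%.
Investment B real return: 1.135/1.039 − 1 = 9.240%.
Difference: 0.980 − 9.240 = -8.260 pp.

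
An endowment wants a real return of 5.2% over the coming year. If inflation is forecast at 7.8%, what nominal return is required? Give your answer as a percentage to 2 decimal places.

13.41%

By the Fisher equation, 1 + r_nom = (1 + 5.2%)(1 + 7.8%) = 1.052 × 1.078 = 1.134056.
So r_nom = 13.4056%.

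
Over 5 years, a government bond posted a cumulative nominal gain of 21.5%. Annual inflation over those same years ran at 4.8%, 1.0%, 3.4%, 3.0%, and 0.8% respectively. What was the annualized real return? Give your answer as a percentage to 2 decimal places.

Cumulative inflation factor: 1.048 × 1.010 × 1.034 × 1.030 × 1.008 ≈ 1.13632.
Nominal growth factor: 1.21500. Real growth factor = 1.21500 / 1.13632 ≈ 1.06924.
Annualized: 1.06924^(1/5) − 1 ≈ 0.01348.

1.35%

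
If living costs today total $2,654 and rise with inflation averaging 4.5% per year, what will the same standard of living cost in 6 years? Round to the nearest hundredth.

$3,456.20

Cumulative price-level factor: (1+4.5%)^6 ≈ 1.3022601248.
The nominal amount required is $2,654 scaled up by that factor.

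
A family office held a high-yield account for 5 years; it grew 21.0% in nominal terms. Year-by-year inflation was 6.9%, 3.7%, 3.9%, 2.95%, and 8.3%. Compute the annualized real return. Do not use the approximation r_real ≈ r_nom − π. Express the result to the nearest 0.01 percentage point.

Cumulative inflation factor: 1.069 × 1.037 × 1.039 × 1.0295 × 1.083 ≈ 1.28418.
Nominal growth factor: 1.21000. Real growth factor = 1.21000 / 1.28418 ≈ 0.94223.
Annualized: 0.94223^(1/5) − 1 ≈ -0.01183.

-1.18%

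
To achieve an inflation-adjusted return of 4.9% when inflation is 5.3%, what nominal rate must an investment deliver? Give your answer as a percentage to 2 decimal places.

10.46%

By the Fisher equation, 1 + r_nom = (1 + 4.9%)(1 + 5.3%) = 1.049 × 1.053 = 1.104597.
So r_nom = 10.4597%.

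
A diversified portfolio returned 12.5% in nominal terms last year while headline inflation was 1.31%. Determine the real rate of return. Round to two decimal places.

11.05%

Real return via the Fisher equation: (1 + 12.5%)/(1 + 1.31%) − 1 = 1.125/1.0131 − 1 ≈ 0.11045.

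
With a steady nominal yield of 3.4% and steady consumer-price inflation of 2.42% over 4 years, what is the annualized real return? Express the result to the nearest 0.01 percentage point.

With constant rates the annual real return is the same each year: (1+3.4%)/(1+2.42%) − 1 = 0.00957.

0.96%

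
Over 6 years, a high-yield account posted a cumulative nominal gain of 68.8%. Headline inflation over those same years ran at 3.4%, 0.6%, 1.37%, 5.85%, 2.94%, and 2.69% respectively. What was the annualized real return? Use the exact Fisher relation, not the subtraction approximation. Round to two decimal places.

6.15%

Cumulative inflation factor: 1.034 × 1.006 × 1.0137 × 1.0585 × 1.0294 × 1.0269 ≈ 1.17986.
Nominal growth factor: 1.68800. Real growth factor = 1.68800 / 1.17986 ≈ 1.43068.
Annualized: 1.43068^(1/6) − 1 ≈ 0.06151.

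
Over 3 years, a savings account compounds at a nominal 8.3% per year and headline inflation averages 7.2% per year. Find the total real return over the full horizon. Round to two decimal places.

The annual real rate is (1+8.3%)/(1+7.2%) − 1 = 1.0261%.
Compounded over 3 years: (1 + 0.010261)^3 − 1 ≈ 0.03110.

3.11%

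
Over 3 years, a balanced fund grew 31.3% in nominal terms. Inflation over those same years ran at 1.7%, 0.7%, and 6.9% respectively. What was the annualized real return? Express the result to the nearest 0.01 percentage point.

6.25%

Cumulative inflation factor: 1.017 × 1.007 × 1.069 ≈ 1.09478.
Nominal growth factor: 1.31300. Real growth factor = 1.31300 / 1.09478 ≈ 1.19932.
Annualized: 1.19932^(1/3) − 1 ≈ 0.06246.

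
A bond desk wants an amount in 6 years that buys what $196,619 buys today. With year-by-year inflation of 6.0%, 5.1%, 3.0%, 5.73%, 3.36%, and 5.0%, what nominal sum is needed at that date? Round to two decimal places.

$258,887.64

Cumulative price-level factor: 1.060 × 1.051 × 1.030 × 1.0573 × 1.0336 × 1.050 ≈ 1.3166969753.
The nominal amount required is $196,619 scaled up by that factor.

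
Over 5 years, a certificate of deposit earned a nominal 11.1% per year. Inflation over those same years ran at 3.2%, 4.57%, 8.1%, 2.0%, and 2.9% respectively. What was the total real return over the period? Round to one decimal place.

Cumulative inflation factor: 1.032 × 1.0457 × 1.081 × 1.020 × 1.029 ≈ 1.22441.
Nominal growth factor: 1.69266. Real growth factor = 1.69266 / 1.22441 ≈ 1.38243.
Total real return ≈ 38.2427%.

38.2%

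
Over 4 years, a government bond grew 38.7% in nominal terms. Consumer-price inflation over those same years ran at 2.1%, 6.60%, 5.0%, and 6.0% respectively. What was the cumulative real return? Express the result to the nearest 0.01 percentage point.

14.50%

Cumulative inflation factor: 1.021 × 1.0660 × 1.050 × 1.060 ≈ 1.21137.
Nominal growth factor: 1.38700. Real growth factor = 1.38700 / 1.21137 ≈ 1.14498.
Total real return ≈ 14.4981%.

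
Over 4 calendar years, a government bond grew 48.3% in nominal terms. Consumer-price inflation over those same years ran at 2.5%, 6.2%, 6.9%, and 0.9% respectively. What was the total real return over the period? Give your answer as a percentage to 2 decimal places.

Cumulative inflation factor: 1.025 × 1.062 × 1.069 × 1.009 ≈ 1.17413.
Nominal growth factor: 1.48300. Real growth factor = 1.48300 / 1.17413 ≈ 1.26306.
Total real return ≈ 26.3060%.

26.31%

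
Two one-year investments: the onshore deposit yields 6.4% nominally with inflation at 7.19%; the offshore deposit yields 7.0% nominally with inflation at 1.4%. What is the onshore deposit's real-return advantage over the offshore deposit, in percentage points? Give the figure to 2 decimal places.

The onshore deposit real return: 1.064/1.0719 − 1 = -0.737%.
The offshore deposit real return: 1.070/1.014 − 1 = 5.523%.
Difference: -0.737 − 5.523 = -6.260 pp.

-6.26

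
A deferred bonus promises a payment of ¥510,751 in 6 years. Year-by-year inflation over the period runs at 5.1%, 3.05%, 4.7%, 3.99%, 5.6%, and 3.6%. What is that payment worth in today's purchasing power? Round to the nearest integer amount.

Price-level factor over 6 years: 1.051 × 1.0305 × 1.047 × 1.0399 × 1.056 × 1.036 ≈ 1.2900681274.
Purchasing power today: ¥510,751 divided by that factor.

¥395,910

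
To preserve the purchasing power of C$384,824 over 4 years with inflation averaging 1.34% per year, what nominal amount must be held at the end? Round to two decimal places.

Cumulative price-level factor: (1+1.34%)^4 ≈ 1.0546870167.
Multiplying C$384,824 by the price-level factor gives the future nominal sum.

C$405,868.88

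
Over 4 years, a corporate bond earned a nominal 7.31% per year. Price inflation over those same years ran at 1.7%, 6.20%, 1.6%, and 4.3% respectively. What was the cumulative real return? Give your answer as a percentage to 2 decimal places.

15.86%

Cumulative inflation factor: 1.017 × 1.0620 × 1.016 × 1.043 ≈ 1.14452.
Nominal growth factor: 1.32605. Real growth factor = 1.32605 / 1.14452 ≈ 1.15861.
Total real return ≈ 15.8610%.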